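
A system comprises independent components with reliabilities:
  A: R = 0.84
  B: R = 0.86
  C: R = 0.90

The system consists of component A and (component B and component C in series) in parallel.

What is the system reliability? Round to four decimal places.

0.9638

Series (B and C): 0.860000 × 0.900000 = 0.774000
Parallel (A and [0.774000]): 1 − (1 − 0.840000)(1 − 0.774000) = 0.9638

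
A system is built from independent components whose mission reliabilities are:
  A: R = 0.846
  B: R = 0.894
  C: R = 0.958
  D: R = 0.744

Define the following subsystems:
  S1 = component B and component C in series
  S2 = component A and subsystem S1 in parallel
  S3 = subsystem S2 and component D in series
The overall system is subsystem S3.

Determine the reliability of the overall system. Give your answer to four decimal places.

0.7276

Series (B and C): 0.894000 × 0.958000 = 0.856452
Parallel (A and [0.856452]): 1 − (1 − 0.846000)(1 − 0.856452) = 0.977894
Series ([0.977894] and D): 0.977894 × 0.744000 = 0.7276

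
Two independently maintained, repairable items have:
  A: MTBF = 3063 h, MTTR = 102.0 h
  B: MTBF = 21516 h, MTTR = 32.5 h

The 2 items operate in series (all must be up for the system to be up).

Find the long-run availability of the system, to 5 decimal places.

0.96631

A(A) = MTBF/(MTBF+MTTR) = 3063/(3063+102.0) = 0.967773
A(B) = MTBF/(MTBF+MTTR) = 21516/(21516+32.5) = 0.998492
Series availability: 0.967773 × 0.998492 = 0.96631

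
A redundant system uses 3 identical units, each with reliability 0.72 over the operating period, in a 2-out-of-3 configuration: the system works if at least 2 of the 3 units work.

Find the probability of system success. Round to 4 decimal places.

R = Σ_{i=2}^{3} C(3,i) p^i (1−p)^{3−i} with p = 0.72
C(3,2)·0.72^2·0.28^1 = 0.435456
C(3,3)·0.72^3·0.28^0 = 0.373248
Sum = 0.8087

0.8087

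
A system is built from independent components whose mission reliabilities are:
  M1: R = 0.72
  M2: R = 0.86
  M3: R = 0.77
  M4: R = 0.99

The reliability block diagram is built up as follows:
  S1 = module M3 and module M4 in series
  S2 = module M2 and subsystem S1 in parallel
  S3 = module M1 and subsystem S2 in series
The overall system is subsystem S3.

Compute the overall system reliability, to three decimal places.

0.696

Series (M3 and M4): 0.77000 × 0.99000 = 0.76230
Parallel (M2 and [0.76230]): 1 − (1 − 0.86000)(1 − 0.76230) = 0.96672
Series (M1 and [0.96672]): 0.72000 × 0.96672 = 0.696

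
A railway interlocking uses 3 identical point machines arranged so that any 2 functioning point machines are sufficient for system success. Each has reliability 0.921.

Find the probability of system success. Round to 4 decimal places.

0.9823

R = Σ_{i=2}^{3} C(3,i) p^i (1−p)^{3−i} with p = 0.921
C(3,2)·0.921^2·0.079^1 = 0.201033
C(3,3)·0.921^3·0.079^0 = 0.781230
Sum = 0.9823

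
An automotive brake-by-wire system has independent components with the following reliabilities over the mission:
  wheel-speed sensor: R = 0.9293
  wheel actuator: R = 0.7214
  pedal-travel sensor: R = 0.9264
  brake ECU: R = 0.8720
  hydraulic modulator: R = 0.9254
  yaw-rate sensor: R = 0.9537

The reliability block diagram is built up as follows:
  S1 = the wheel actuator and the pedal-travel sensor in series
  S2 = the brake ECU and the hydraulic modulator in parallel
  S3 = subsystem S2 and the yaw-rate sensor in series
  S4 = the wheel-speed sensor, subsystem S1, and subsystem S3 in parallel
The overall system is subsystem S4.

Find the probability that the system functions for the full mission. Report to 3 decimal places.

Series (wheel actuator and pedal-travel sensor): 0.72140 × 0.92640 = 0.66830
Parallel (brake ECU and hydraulic modulator): 1 − (1 − 0.87200)(1 − 0.92540) = 0.99045
Series ([0.99045] and yaw-rate sensor): 0.99045 × 0.95370 = 0.94459
Parallel (wheel-speed sensor, [0.66830], and [0.94459]): 1 − (1 − 0.92930)(1 − 0.66830)(1 − 0.94459) = 0.999

0.999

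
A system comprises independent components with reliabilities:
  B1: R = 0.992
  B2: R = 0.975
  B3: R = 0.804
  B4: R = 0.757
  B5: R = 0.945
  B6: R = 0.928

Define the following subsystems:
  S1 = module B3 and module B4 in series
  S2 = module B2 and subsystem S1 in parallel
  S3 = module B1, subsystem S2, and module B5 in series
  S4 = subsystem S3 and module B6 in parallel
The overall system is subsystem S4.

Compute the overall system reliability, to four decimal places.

0.9948

Series (B3 and B4): 0.804000 × 0.757000 = 0.608628
Parallel (B2 and [0.608628]): 1 − (1 − 0.975000)(1 − 0.608628) = 0.990216
Series (B1, [0.990216], and B5): 0.992000 × 0.990216 × 0.945000 = 0.928268
Parallel ([0.928268] and B6): 1 − (1 − 0.928268)(1 − 0.928000) = 0.9948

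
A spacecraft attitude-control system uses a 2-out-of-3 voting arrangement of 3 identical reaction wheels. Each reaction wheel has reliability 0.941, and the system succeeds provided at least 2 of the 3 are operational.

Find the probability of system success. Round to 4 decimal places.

R = Σ_{i=2}^{3} C(3,i) p^i (1−p)^{3−i} with p = 0.941
C(3,2)·0.941^2·0.059^1 = 0.156730
C(3,3)·0.941^3·0.059^0 = 0.833238
Sum = 0.9900

0.9900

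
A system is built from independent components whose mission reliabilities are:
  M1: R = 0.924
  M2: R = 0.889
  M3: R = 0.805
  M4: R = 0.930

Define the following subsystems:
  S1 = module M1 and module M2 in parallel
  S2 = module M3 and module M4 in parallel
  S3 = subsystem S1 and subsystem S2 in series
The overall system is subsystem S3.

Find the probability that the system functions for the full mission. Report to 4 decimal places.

Parallel (M1 and M2): 1 − (1 − 0.924000)(1 − 0.889000) = 0.991564
Parallel (M3 and M4): 1 − (1 − 0.805000)(1 − 0.930000) = 0.986350
Series ([0.991564] and [0.986350]): 0.991564 × 0.986350 = 0.9780

0.9780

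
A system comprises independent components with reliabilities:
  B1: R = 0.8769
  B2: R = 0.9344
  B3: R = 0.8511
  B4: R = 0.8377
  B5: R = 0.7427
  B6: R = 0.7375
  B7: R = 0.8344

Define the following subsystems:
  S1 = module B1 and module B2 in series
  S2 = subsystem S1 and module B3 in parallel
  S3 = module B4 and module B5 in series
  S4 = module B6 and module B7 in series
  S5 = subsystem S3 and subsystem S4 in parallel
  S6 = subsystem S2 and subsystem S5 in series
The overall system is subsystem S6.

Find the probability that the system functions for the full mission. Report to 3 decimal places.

Series (B1 and B2): 0.87690 × 0.93440 = 0.81938
Parallel ([0.81938] and B3): 1 − (1 − 0.81938)(1 − 0.85110) = 0.97311
Series (B4 and B5): 0.83770 × 0.74270 = 0.62216
Series (B6 and B7): 0.73750 × 0.83440 = 0.61537
Parallel ([0.62216] and [0.61537]): 1 − (1 − 0.62216)(1 − 0.61537) = 0.85467
Series ([0.97311] and [0.85467]): 0.97311 × 0.85467 = 0.832

0.832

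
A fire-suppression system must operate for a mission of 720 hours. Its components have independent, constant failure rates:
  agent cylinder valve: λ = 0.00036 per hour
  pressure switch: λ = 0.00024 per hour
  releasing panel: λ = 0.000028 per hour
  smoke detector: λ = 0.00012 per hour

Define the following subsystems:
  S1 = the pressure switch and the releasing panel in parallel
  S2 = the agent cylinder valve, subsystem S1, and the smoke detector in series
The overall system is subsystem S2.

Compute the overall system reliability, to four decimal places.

R(agent cylinder valve) = exp(−0.00036 × 720) = 0.771669
R(pressure switch) = exp(−0.00024 × 720) = 0.841306
R(releasing panel) = exp(−0.000028 × 720) = 0.980042
R(smoke detector) = exp(−0.00012 × 720) = 0.917227
Parallel (pressure switch and releasing panel): 1 − (1 − 0.841306)(1 − 0.980042) = 0.996833
Series (agent cylinder valve, [0.996833], and smoke detector): 0.771669 × 0.996833 × 0.917227 = 0.7056

0.7056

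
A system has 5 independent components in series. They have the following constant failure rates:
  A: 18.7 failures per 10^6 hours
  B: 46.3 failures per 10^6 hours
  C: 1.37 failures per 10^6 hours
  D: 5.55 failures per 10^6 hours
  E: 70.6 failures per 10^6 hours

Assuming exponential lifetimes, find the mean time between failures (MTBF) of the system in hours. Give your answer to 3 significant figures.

7020

Series of exponential components: λ_sys = Σ λ_i
λ_sys = 0.0000187 + 0.0000463 + 0.00000137 + 0.00000555 + 0.0000706 = 1.4252e-04 /h
MTBF = 1 / λ_sys = 7020 h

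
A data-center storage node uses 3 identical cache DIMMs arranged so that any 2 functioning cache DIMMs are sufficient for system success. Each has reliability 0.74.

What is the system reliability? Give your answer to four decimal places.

0.8324

R = Σ_{i=2}^{3} C(3,i) p^i (1−p)^{3−i} with p = 0.74
C(3,2)·0.74^2·0.26^1 = 0.427128
C(3,3)·0.74^3·0.26^0 = 0.405224
Sum = 0.8324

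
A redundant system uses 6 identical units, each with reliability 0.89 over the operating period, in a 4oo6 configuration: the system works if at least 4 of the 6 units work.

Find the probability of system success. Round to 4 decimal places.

R = Σ_{i=4}^{6} C(6,i) p^i (1−p)^{6−i} with p = 0.89
C(6,4)·0.89^4·0.11^2 = 0.113877
C(6,5)·0.89^5·0.11^1 = 0.368548
C(6,6)·0.89^6·0.11^0 = 0.496981
Sum = 0.9794

0.9794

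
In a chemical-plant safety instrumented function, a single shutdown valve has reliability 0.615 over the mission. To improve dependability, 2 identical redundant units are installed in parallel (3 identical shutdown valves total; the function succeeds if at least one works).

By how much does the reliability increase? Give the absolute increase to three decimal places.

R_before = 0.615
R_after = 1 − (1 − 0.615)^3 = 0.943
ΔR = 0.943 − 0.615 = 0.328

0.328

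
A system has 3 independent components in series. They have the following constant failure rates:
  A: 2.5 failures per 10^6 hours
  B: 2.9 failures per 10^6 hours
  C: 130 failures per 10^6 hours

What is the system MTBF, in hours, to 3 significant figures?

7390

Series of exponential components: λ_sys = Σ λ_i
λ_sys = 0.0000025 + 0.0000029 + 0.00013 = 1.3540e-04 /h
MTBF = 1 / λ_sys = 7390 h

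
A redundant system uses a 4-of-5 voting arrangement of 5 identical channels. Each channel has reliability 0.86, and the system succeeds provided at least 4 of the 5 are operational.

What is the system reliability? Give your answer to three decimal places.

R = Σ_{i=4}^{5} C(5,i) p^i (1−p)^{5−i} with p = 0.86
C(5,4)·0.86^4·0.14^1 = 0.38291
C(5,5)·0.86^5·0.14^0 = 0.47043
Sum = 0.853

0.853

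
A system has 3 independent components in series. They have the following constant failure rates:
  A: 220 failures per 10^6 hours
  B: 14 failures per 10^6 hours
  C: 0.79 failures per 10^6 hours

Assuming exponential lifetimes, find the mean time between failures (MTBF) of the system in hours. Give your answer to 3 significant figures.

Series of exponential components: λ_sys = Σ λ_i
λ_sys = 0.00022 + 0.000014 + 0.00000079 = 2.3479e-04 /h
MTBF = 1 / λ_sys = 4260 h

4260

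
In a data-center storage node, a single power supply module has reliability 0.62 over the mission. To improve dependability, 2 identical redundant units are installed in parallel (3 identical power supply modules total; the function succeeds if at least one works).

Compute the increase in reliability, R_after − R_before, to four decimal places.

0.3251

R_before = 0.62
R_after = 1 − (1 − 0.62)^3 = 0.9451
ΔR = 0.9451 − 0.62 = 0.3251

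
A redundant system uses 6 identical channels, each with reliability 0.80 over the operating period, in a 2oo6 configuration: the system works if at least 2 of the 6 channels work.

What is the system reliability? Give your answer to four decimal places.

R = Σ_{i=2}^{6} C(6,i) p^i (1−p)^{6−i} with p = 0.80
C(6,2)·0.80^2·0.20^4 = 0.015360
C(6,3)·0.80^3·0.20^3 = 0.081920
C(6,4)·0.80^4·0.20^2 = 0.245760
C(6,5)·0.80^5·0.20^1 = 0.393216
C(6,6)·0.80^6·0.20^0 = 0.262144
Sum = 0.9984

0.9984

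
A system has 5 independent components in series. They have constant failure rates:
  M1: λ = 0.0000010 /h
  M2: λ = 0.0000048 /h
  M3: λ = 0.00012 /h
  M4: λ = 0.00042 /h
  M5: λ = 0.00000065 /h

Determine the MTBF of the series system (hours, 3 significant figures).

1830

Series of exponential components: λ_sys = Σ λ_i
λ_sys = 0.0000010 + 0.0000048 + 0.00012 + 0.00042 + 0.00000065 = 5.4645e-04 /h
MTBF = 1 / λ_sys = 1830 h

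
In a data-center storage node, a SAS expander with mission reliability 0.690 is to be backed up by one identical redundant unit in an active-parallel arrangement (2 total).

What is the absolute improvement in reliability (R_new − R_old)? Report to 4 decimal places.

R_before = 0.690
R_after = 1 − (1 − 0.690)^2 = 0.9039
ΔR = 0.9039 − 0.690 = 0.2139

0.2139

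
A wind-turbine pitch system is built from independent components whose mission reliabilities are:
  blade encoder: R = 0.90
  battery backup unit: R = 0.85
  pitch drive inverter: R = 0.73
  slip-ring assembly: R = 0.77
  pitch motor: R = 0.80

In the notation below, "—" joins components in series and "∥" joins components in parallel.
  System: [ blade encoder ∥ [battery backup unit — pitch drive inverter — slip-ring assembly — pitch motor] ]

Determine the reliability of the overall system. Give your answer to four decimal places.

Series (battery backup unit, pitch drive inverter, slip-ring assembly, and pitch motor): 0.850000 × 0.730000 × 0.770000 × 0.800000 = 0.382228
Parallel (blade encoder and [0.382228]): 1 − (1 − 0.900000)(1 − 0.382228) = 0.9382

0.9382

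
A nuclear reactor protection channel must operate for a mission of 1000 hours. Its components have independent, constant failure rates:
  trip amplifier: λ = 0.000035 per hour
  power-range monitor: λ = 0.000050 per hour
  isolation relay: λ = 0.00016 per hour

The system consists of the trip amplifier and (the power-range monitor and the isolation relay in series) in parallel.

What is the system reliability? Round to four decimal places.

R(trip amplifier) = exp(−0.000035 × 1000) = 0.965605
R(power-range monitor) = exp(−0.000050 × 1000) = 0.951229
R(isolation relay) = exp(−0.00016 × 1000) = 0.852144
Series (power-range monitor and isolation relay): 0.951229 × 0.852144 = 0.810584
Parallel (trip amplifier and [0.810584]): 1 − (1 − 0.965605)(1 − 0.810584) = 0.9935

0.9935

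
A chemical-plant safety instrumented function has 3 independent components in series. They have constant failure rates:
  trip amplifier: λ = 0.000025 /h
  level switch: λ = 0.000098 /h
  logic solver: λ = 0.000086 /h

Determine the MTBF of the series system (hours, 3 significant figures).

Series of exponential components: λ_sys = Σ λ_i
λ_sys = 0.000025 + 0.000098 + 0.000086 = 2.0900e-04 /h
MTBF = 1 / λ_sys = 4780 h

4780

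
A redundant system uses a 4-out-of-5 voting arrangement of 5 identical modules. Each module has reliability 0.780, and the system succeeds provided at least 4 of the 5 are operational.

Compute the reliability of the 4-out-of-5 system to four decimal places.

0.6959

R = Σ_{i=4}^{5} C(5,i) p^i (1−p)^{5−i} with p = 0.780
C(5,4)·0.780^4·0.220^1 = 0.407166
C(5,5)·0.780^5·0.220^0 = 0.288717
Sum = 0.6959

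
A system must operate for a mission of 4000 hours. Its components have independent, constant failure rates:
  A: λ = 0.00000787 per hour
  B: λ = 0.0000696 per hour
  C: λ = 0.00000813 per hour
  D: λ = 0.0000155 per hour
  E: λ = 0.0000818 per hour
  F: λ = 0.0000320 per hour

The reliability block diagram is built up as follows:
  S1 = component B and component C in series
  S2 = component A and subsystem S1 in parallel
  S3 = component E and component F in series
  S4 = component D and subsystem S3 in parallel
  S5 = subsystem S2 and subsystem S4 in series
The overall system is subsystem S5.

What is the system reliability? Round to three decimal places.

R(A) = exp(−0.00000787 × 4000) = 0.96901
R(B) = exp(−0.0000696 × 4000) = 0.75699
R(C) = exp(−0.00000813 × 4000) = 0.96800
R(D) = exp(−0.0000155 × 4000) = 0.93988
R(E) = exp(−0.0000818 × 4000) = 0.72094
R(F) = exp(−0.0000320 × 4000) = 0.87985
Series (B and C): 0.75699 × 0.96800 = 0.73277
Parallel (A and [0.73277]): 1 − (1 − 0.96901)(1 − 0.73277) = 0.99172
Series (E and F): 0.72094 × 0.87985 = 0.63432
Parallel (D and [0.63432]): 1 − (1 − 0.93988)(1 − 0.63432) = 0.97802
Series ([0.99172] and [0.97802]): 0.99172 × 0.97802 = 0.970

0.970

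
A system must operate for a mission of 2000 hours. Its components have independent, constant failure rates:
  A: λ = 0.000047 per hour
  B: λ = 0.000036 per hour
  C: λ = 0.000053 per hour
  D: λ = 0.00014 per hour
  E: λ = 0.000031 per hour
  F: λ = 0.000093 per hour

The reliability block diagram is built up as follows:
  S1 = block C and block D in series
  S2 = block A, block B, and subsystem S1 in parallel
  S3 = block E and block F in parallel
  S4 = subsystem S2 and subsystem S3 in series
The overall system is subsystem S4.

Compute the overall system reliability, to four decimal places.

R(A) = exp(−0.000047 × 2000) = 0.910283
R(B) = exp(−0.000036 × 2000) = 0.930531
R(C) = exp(−0.000053 × 2000) = 0.899425
R(D) = exp(−0.00014 × 2000) = 0.755784
R(E) = exp(−0.000031 × 2000) = 0.939883
R(F) = exp(−0.000093 × 2000) = 0.830274
Series (C and D): 0.899425 × 0.755784 = 0.679771
Parallel (A, B, and [0.679771]): 1 − (1 − 0.910283)(1 − 0.930531)(1 − 0.679771) = 0.998004
Parallel (E and F): 1 − (1 − 0.939883)(1 − 0.830274) = 0.989797
Series ([0.998004] and [0.989797]): 0.998004 × 0.989797 = 0.9878

0.9878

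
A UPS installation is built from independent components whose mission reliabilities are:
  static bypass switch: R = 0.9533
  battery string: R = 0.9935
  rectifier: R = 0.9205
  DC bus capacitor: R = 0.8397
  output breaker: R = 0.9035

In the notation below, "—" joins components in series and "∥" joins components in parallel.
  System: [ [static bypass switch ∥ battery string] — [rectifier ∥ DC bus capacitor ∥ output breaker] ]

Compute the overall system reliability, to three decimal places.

Parallel (static bypass switch and battery string): 1 − (1 − 0.95330)(1 − 0.99350) = 0.99970
Parallel (rectifier, DC bus capacitor, and output breaker): 1 − (1 − 0.92050)(1 − 0.83970)(1 − 0.90350) = 0.99877
Series ([0.99970] and [0.99877]): 0.99970 × 0.99877 = 0.998

0.998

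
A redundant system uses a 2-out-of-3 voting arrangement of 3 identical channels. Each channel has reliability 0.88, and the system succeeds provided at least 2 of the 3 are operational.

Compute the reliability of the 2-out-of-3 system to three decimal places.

0.960

R = Σ_{i=2}^{3} C(3,i) p^i (1−p)^{3−i} with p = 0.88
C(3,2)·0.88^2·0.12^1 = 0.27878
C(3,3)·0.88^3·0.12^0 = 0.68147
Sum = 0.960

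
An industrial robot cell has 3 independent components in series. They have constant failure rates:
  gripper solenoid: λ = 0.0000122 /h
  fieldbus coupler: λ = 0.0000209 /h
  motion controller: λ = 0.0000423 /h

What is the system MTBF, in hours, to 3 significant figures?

Series of exponential components: λ_sys = Σ λ_i
λ_sys = 0.0000122 + 0.0000209 + 0.0000423 = 7.5400e-05 /h
MTBF = 1 / λ_sys = 13300 h

13300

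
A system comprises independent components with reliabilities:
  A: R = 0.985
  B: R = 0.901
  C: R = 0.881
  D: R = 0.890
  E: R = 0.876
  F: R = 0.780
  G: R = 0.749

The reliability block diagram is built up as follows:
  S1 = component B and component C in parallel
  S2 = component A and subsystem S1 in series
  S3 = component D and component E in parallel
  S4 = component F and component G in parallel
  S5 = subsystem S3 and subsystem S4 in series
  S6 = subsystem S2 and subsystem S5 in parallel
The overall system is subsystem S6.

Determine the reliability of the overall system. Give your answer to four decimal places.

0.9982

Parallel (B and C): 1 − (1 − 0.901000)(1 − 0.881000) = 0.988219
Series (A and [0.988219]): 0.985000 × 0.988219 = 0.973396
Parallel (D and E): 1 − (1 − 0.890000)(1 − 0.876000) = 0.986360
Parallel (F and G): 1 − (1 − 0.780000)(1 − 0.749000) = 0.944780
Series ([0.986360] and [0.944780]): 0.986360 × 0.944780 = 0.931893
Parallel ([0.973396] and [0.931893]): 1 − (1 − 0.973396)(1 − 0.931893) = 0.9982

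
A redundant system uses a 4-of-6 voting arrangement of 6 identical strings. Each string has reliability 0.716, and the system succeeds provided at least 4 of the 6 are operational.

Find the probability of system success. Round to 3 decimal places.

0.773

R = Σ_{i=4}^{6} C(6,i) p^i (1−p)^{6−i} with p = 0.716
C(6,4)·0.716^4·0.284^2 = 0.31797
C(6,5)·0.716^5·0.284^1 = 0.32065
C(6,6)·0.716^6·0.284^0 = 0.13473
Sum = 0.773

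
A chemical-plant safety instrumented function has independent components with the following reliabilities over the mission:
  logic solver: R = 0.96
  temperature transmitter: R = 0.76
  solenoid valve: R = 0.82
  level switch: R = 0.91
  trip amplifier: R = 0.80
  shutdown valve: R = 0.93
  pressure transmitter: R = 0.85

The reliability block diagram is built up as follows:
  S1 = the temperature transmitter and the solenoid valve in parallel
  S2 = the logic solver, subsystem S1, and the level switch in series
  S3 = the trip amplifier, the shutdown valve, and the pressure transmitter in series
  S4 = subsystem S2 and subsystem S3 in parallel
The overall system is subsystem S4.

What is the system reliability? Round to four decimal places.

0.9397

Parallel (temperature transmitter and solenoid valve): 1 − (1 − 0.760000)(1 − 0.820000) = 0.956800
Series (logic solver, [0.956800], and level switch): 0.960000 × 0.956800 × 0.910000 = 0.835860
Series (trip amplifier, shutdown valve, and pressure transmitter): 0.800000 × 0.930000 × 0.850000 = 0.632400
Parallel ([0.835860] and [0.632400]): 1 − (1 − 0.835860)(1 − 0.632400) = 0.9397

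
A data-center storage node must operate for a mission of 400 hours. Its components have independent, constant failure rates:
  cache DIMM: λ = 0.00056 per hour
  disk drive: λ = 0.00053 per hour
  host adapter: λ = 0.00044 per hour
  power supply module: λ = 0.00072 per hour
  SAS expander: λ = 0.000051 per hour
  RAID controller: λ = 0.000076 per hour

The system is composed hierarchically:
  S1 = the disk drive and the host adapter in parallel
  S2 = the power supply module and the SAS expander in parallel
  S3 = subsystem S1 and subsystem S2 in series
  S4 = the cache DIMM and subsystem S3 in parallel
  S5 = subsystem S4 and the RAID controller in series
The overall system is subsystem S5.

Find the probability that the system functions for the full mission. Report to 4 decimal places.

0.9631

R(cache DIMM) = exp(−0.00056 × 400) = 0.799315
R(disk drive) = exp(−0.00053 × 400) = 0.808965
R(host adapter) = exp(−0.00044 × 400) = 0.838618
R(power supply module) = exp(−0.00072 × 400) = 0.749762
R(SAS expander) = exp(−0.000051 × 400) = 0.979807
R(RAID controller) = exp(−0.000076 × 400) = 0.970057
Parallel (disk drive and host adapter): 1 − (1 − 0.808965)(1 − 0.838618) = 0.969170
Parallel (power supply module and SAS expander): 1 − (1 − 0.749762)(1 − 0.979807) = 0.994947
Series ([0.969170] and [0.994947]): 0.969170 × 0.994947 = 0.964273
Parallel (cache DIMM and [0.964273]): 1 − (1 − 0.799315)(1 − 0.964273) = 0.992830
Series ([0.992830] and RAID controller): 0.992830 × 0.970057 = 0.9631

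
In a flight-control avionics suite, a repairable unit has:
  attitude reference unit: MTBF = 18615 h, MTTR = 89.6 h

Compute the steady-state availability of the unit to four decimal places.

A(attitude reference unit) = MTBF/(MTBF+MTTR) = 18615/(18615+89.6) = 0.9952

0.9952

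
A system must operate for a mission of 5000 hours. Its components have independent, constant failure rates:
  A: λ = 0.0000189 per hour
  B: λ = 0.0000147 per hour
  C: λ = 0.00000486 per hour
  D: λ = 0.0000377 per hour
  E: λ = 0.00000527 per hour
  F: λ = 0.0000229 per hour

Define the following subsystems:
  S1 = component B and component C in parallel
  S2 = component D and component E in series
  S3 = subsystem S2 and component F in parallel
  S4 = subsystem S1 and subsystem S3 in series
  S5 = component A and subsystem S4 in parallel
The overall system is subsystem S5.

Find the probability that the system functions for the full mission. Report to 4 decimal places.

0.9980

R(A) = exp(−0.0000189 × 5000) = 0.909828
R(B) = exp(−0.0000147 × 5000) = 0.929136
R(C) = exp(−0.00000486 × 5000) = 0.975993
R(D) = exp(−0.0000377 × 5000) = 0.828201
R(E) = exp(−0.00000527 × 5000) = 0.973994
R(F) = exp(−0.0000229 × 5000) = 0.891812
Parallel (B and C): 1 − (1 − 0.929136)(1 − 0.975993) = 0.998299
Series (D and E): 0.828201 × 0.973994 = 0.806663
Parallel ([0.806663] and F): 1 − (1 − 0.806663)(1 − 0.891812) = 0.979083
Series ([0.998299] and [0.979083]): 0.998299 × 0.979083 = 0.977418
Parallel (A and [0.977418]): 1 − (1 − 0.909828)(1 − 0.977418) = 0.9980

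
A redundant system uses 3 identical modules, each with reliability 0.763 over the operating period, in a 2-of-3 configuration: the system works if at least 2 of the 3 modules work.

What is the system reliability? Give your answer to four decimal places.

0.8581

R = Σ_{i=2}^{3} C(3,i) p^i (1−p)^{3−i} with p = 0.763
C(3,2)·0.763^2·0.237^1 = 0.413922
C(3,3)·0.763^3·0.237^0 = 0.444195
Sum = 0.8581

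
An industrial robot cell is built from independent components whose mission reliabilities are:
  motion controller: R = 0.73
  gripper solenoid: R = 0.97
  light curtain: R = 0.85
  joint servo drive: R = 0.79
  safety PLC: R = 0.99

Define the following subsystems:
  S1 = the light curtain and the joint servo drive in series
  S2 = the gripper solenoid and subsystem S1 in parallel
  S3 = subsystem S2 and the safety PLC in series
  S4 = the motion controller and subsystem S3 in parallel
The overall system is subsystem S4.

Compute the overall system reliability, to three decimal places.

0.995

Series (light curtain and joint servo drive): 0.85000 × 0.79000 = 0.67150
Parallel (gripper solenoid and [0.67150]): 1 − (1 − 0.97000)(1 − 0.67150) = 0.99015
Series ([0.99015] and safety PLC): 0.99015 × 0.99000 = 0.98025
Parallel (motion controller and [0.98025]): 1 − (1 − 0.73000)(1 − 0.98025) = 0.995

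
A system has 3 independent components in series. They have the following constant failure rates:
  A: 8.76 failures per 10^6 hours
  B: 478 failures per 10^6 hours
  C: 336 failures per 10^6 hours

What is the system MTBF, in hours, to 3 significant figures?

Series of exponential components: λ_sys = Σ λ_i
λ_sys = 0.00000876 + 0.000478 + 0.000336 = 8.2276e-04 /h
MTBF = 1 / λ_sys = 1220 h

1220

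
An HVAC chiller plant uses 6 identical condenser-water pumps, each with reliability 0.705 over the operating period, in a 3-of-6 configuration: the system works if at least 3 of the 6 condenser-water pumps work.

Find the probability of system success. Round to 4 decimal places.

0.9334

R = Σ_{i=3}^{6} C(6,i) p^i (1−p)^{6−i} with p = 0.705
C(6,3)·0.705^3·0.295^3 = 0.179913
C(6,4)·0.705^4·0.295^2 = 0.322472
C(6,5)·0.705^5·0.295^1 = 0.308261
C(6,6)·0.705^6·0.295^0 = 0.122782
Sum = 0.9334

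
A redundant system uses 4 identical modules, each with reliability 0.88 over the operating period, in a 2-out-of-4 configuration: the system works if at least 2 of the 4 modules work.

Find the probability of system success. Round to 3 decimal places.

0.994

R = Σ_{i=2}^{4} C(4,i) p^i (1−p)^{4−i} with p = 0.88
C(4,2)·0.88^2·0.12^2 = 0.06691
C(4,3)·0.88^3·0.12^1 = 0.32711
C(4,4)·0.88^4·0.12^0 = 0.59970
Sum = 0.994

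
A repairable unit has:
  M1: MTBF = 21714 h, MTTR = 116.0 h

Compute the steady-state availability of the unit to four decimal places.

0.9947

A(M1) = MTBF/(MTBF+MTTR) = 21714/(21714+116.0) = 0.9947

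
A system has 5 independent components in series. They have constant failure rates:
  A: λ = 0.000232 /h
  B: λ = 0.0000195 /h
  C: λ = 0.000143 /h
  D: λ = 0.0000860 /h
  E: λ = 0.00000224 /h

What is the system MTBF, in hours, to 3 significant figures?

2070

Series of exponential components: λ_sys = Σ λ_i
λ_sys = 0.000232 + 0.0000195 + 0.000143 + 0.0000860 + 0.00000224 = 4.8274e-04 /h
MTBF = 1 / λ_sys = 2070 h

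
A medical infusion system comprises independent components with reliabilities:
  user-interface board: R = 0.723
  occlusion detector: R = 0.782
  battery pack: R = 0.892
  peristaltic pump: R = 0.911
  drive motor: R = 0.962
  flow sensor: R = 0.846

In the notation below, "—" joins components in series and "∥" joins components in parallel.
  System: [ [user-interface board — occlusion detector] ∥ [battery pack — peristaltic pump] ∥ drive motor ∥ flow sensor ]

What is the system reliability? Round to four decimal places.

Series (user-interface board and occlusion detector): 0.723000 × 0.782000 = 0.565386
Series (battery pack and peristaltic pump): 0.892000 × 0.911000 = 0.812612
Parallel ([0.565386], [0.812612], drive motor, and flow sensor): 1 − (1 − 0.565386)(1 − 0.812612)(1 − 0.962000)(1 − 0.846000) = 0.9995

0.9995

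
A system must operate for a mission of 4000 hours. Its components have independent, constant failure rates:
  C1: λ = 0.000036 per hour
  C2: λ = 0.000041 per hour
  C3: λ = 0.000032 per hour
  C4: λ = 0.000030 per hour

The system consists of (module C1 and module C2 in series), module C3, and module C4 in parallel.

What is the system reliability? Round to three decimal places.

R(C1) = exp(−0.000036 × 4000) = 0.86589
R(C2) = exp(−0.000041 × 4000) = 0.84874
R(C3) = exp(−0.000032 × 4000) = 0.87985
R(C4) = exp(−0.000030 × 4000) = 0.88692
Series (C1 and C2): 0.86589 × 0.84874 = 0.73492
Parallel ([0.73492], C3, and C4): 1 − (1 − 0.73492)(1 − 0.87985)(1 − 0.88692) = 0.996

0.996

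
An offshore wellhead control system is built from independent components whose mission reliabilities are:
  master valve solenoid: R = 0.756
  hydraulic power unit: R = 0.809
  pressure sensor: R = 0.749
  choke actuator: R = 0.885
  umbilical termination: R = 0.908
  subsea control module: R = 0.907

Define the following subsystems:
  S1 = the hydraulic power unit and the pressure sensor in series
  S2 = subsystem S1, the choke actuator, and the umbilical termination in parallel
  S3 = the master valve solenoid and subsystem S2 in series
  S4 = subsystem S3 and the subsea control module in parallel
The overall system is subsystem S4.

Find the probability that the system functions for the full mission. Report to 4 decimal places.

0.9770

Series (hydraulic power unit and pressure sensor): 0.809000 × 0.749000 = 0.605941
Parallel ([0.605941], choke actuator, and umbilical termination): 1 − (1 − 0.605941)(1 − 0.885000)(1 − 0.908000) = 0.995831
Series (master valve solenoid and [0.995831]): 0.756000 × 0.995831 = 0.752848
Parallel ([0.752848] and subsea control module): 1 − (1 − 0.752848)(1 − 0.907000) = 0.9770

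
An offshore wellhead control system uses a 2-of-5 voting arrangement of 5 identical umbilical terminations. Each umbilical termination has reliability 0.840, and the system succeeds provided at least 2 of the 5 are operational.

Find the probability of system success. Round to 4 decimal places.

0.9971

R = Σ_{i=2}^{5} C(5,i) p^i (1−p)^{5−i} with p = 0.840
C(5,2)·0.840^2·0.160^3 = 0.028901
C(5,3)·0.840^3·0.160^2 = 0.151732
C(5,4)·0.840^4·0.160^1 = 0.398297
C(5,5)·0.840^5·0.160^0 = 0.418212
Sum = 0.9971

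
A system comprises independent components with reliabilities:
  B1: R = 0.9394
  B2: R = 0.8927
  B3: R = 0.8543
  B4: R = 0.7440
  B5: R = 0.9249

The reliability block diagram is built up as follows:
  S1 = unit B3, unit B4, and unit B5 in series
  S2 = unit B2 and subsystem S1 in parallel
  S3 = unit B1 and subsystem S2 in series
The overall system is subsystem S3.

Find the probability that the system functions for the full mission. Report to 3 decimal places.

0.898

Series (B3, B4, and B5): 0.85430 × 0.74400 × 0.92490 = 0.58787
Parallel (B2 and [0.58787]): 1 − (1 − 0.89270)(1 − 0.58787) = 0.95578
Series (B1 and [0.95578]): 0.93940 × 0.95578 = 0.898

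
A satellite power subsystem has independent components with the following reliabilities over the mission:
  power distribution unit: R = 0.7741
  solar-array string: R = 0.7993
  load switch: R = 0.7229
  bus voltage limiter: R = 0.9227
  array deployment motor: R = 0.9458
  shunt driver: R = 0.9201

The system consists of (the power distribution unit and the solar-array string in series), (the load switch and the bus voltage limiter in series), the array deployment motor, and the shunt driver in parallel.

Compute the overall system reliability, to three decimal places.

0.999

Series (power distribution unit and solar-array string): 0.77410 × 0.79930 = 0.61874
Series (load switch and bus voltage limiter): 0.72290 × 0.92270 = 0.66702
Parallel ([0.61874], [0.66702], array deployment motor, and shunt driver): 1 − (1 − 0.61874)(1 − 0.66702)(1 − 0.94580)(1 − 0.92010) = 0.999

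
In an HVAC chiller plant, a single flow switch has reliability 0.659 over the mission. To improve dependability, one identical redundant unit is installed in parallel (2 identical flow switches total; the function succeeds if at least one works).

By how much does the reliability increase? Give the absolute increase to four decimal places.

0.2247

R_before = 0.659
R_after = 1 − (1 − 0.659)^2 = 0.8837
ΔR = 0.8837 − 0.659 = 0.2247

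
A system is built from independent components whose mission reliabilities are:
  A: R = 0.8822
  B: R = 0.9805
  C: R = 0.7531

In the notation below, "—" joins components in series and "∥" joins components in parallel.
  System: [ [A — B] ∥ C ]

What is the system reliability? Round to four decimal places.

0.9667

Series (A and B): 0.882200 × 0.980500 = 0.864997
Parallel ([0.864997] and C): 1 − (1 − 0.864997)(1 − 0.753100) = 0.9667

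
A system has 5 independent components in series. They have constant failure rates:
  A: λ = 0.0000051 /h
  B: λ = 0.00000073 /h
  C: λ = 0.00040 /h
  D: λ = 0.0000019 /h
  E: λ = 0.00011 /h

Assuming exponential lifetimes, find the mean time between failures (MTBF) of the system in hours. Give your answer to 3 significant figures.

Series of exponential components: λ_sys = Σ λ_i
λ_sys = 0.0000051 + 0.00000073 + 0.00040 + 0.0000019 + 0.00011 = 5.1773e-04 /h
MTBF = 1 / λ_sys = 1930 h

1930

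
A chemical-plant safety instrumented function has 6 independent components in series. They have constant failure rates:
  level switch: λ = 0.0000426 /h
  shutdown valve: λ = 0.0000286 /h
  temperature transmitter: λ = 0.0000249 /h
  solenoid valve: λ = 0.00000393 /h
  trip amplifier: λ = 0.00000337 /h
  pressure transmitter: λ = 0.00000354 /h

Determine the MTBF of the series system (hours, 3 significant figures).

9350

Series of exponential components: λ_sys = Σ λ_i
λ_sys = 0.0000426 + 0.0000286 + 0.0000249 + 0.00000393 + 0.00000337 + 0.00000354 = 1.0694e-04 /h
MTBF = 1 / λ_sys = 9350 h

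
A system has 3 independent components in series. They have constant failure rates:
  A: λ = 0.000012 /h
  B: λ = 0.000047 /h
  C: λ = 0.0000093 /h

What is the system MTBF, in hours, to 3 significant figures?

14600

Series of exponential components: λ_sys = Σ λ_i
λ_sys = 0.000012 + 0.000047 + 0.0000093 = 6.8300e-05 /h
MTBF = 1 / λ_sys = 14600 h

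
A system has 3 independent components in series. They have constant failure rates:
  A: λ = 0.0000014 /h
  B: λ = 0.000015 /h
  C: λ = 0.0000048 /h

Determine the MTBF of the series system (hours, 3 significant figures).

Series of exponential components: λ_sys = Σ λ_i
λ_sys = 0.0000014 + 0.000015 + 0.0000048 = 2.1200e-05 /h
MTBF = 1 / λ_sys = 47200 h

47200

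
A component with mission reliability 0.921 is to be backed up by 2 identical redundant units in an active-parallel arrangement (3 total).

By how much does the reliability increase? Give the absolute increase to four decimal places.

R_before = 0.921
R_after = 1 − (1 − 0.921)^3 = 0.9995
ΔR = 0.9995 − 0.921 = 0.0785

0.0785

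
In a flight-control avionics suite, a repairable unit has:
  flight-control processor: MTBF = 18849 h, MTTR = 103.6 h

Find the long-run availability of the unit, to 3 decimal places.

0.995

A(flight-control processor) = MTBF/(MTBF+MTTR) = 18849/(18849+103.6) = 0.995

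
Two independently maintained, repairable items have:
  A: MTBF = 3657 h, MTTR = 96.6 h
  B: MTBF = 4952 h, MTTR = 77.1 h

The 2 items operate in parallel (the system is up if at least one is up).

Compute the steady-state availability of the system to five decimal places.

A(A) = MTBF/(MTBF+MTTR) = 3657/(3657+96.6) = 0.974265
A(B) = MTBF/(MTBF+MTTR) = 4952/(4952+77.1) = 0.984669
Parallel availability: 1 − (1 − 0.974265)(1 − 0.984669) = 0.99961

0.99961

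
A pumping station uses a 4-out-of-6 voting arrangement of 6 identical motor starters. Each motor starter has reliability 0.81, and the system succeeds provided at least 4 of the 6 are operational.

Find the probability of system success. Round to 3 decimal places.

R = Σ_{i=4}^{6} C(6,i) p^i (1−p)^{6−i} with p = 0.81
C(6,4)·0.81^4·0.19^2 = 0.23310
C(6,5)·0.81^5·0.19^1 = 0.39749
C(6,6)·0.81^6·0.19^0 = 0.28243
Sum = 0.913

0.913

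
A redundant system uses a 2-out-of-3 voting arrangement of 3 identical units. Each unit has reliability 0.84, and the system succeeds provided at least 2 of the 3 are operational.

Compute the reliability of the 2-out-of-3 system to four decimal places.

R = Σ_{i=2}^{3} C(3,i) p^i (1−p)^{3−i} with p = 0.84
C(3,2)·0.84^2·0.16^1 = 0.338688
C(3,3)·0.84^3·0.16^0 = 0.592704
Sum = 0.9314

0.9314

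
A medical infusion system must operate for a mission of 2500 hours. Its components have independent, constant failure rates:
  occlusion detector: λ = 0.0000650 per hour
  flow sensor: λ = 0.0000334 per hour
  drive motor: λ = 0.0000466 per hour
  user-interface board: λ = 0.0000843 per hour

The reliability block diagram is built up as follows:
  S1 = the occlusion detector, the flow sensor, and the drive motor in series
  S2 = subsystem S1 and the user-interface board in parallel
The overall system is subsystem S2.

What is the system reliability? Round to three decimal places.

R(occlusion detector) = exp(−0.0000650 × 2500) = 0.85002
R(flow sensor) = exp(−0.0000334 × 2500) = 0.91989
R(drive motor) = exp(−0.0000466 × 2500) = 0.89003
R(user-interface board) = exp(−0.0000843 × 2500) = 0.80998
Series (occlusion detector, flow sensor, and drive motor): 0.85002 × 0.91989 × 0.89003 = 0.69594
Parallel ([0.69594] and user-interface board): 1 − (1 − 0.69594)(1 − 0.80998) = 0.942

0.942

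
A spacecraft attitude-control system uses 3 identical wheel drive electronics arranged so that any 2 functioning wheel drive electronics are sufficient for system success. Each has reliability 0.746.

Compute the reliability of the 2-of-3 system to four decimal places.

R = Σ_{i=2}^{3} C(3,i) p^i (1−p)^{3−i} with p = 0.746
C(3,2)·0.746^2·0.254^1 = 0.424065
C(3,3)·0.746^3·0.254^0 = 0.415161
Sum = 0.8392

0.8392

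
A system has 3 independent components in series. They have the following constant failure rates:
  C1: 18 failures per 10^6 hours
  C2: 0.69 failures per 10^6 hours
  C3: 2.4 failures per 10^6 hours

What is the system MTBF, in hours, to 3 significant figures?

47400

Series of exponential components: λ_sys = Σ λ_i
λ_sys = 0.000018 + 0.00000069 + 0.0000024 = 2.1090e-05 /h
MTBF = 1 / λ_sys = 47400 h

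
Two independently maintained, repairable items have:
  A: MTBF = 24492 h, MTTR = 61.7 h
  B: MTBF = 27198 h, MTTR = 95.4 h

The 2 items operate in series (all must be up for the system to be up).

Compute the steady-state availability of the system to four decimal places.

A(A) = MTBF/(MTBF+MTTR) = 24492/(24492+61.7) = 0.997487
A(B) = MTBF/(MTBF+MTTR) = 27198/(27198+95.4) = 0.996505
Series availability: 0.997487 × 0.996505 = 0.9940

0.9940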